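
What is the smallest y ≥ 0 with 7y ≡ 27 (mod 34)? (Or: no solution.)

33

gcd(34, 7) = 1  (34 = 4·7 + 6, 7 = 1·6 + 1, 6 = 6·1).
1 divides 27, so solutions exist.
Back-substituting, 7·(5) + 34·(-1) = 1.
So 7·(5) ≡ 1 (mod 34); multiply by 27: y ≡ 135 (mod 34).
Smallest nonnegative: y = 135 mod 34 = 33.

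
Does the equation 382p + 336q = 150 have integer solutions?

gcd(382, 336):
  382 = 1·336 + 46
  336 = 7·46 + 14
  46 = 3·14 + 4
  14 = 3·4 + 2
  4 = 2·2
so gcd(382, 336) = 2.
2 divides 150, so integer solutions exist.

yes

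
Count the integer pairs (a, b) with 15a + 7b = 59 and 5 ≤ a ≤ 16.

1

gcd(15, 7) = 1.
By Bézout, 15·(1) + 7·(-2) = 1.
Particular solution: (3, 2).
General solution: a = 3 + 7t, b = 2 - 15t for integer t.
5 ≤ 3 + 7t ≤ 16 gives t ∈ [1, 1], which is 1 value.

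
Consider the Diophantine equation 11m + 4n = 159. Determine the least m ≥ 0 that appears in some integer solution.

1

gcd(11, 4) = 1  (11 = 2×4 + 3, 4 = 1×3 + 1, 3 = 3×1).
1 divides 159, so solutions exist.
Back-substituting, 11×(-1) + 4×(3) = 1.
Scale by 159/1 = 159: (m₀, n₀) = (-159, 477).
General solution: m = -159 + 4t, n = 477 - 11t for integer t.
m ≥ 0: smallest is -159 mod 4 = 1 (at t = 40), with n = 37.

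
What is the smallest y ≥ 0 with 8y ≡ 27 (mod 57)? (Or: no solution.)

gcd(57, 8):
  57 = 7*8 + 1
  8 = 8*1
so gcd(57, 8) = 1.
1 divides 27, so solutions exist.
Back-substitute for Bézout coefficients:
  1 = 57 - 7*8
  ... = 8*(-7) + 57*(1)
So 8*(-7) ≡ 1 (mod 57); multiply by 27: y ≡ -189 (mod 57).
Smallest nonnegative: y = -189 mod 57 = 39.

39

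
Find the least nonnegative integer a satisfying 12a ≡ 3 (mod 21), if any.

gcd(21, 12):
  21 = 1·12 + 9
  12 = 1·9 + 3
  9 = 3·3
so gcd(21, 12) = 3.
3 divides 3, so solutions exist.
Back-substitute for Bézout coefficients:
  3 = 12 - 1·9
  ... = 12·(2) + 21·(-1)
So 12·(2) ≡ 3 (mod 21); multiply by 1: a ≡ 2 (mod 7).
Smallest nonnegative: a = 2 mod 7 = 2.

2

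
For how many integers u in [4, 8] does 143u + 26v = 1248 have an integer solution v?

3

gcd(143, 26) = 13.
By Bézout, 143·(1) + 26·(-5) = 13.
Particular solution: (0, 48).
General solution: u = 0 + 2t, v = 48 - 11t for integer t.
4 ≤ 0 + 2t ≤ 8 gives t ∈ [2, 4], which is 3 values.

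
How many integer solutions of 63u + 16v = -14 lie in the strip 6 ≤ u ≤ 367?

gcd(63, 16) = 1  (63 = 3×16 + 15, 16 = 1×15 + 1, 15 = 15×1).
Back-substituting, 63×(-1) + 16×(4) = 1.
Scale by -14: particular solution (14, -56); reduce u mod 16: (14, -56).
General solution: u = 14 + 16t, v = -56 - 63t for integer t.
6 ≤ 14 + 16t ≤ 367 gives t ∈ [0, 22], which is 23 values.

23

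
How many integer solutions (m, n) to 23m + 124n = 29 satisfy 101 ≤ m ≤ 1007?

gcd(124, 23):
  124 = 5×23 + 9
  23 = 2×9 + 5
  9 = 1×5 + 4
  5 = 1×4 + 1
  4 = 4×1
so gcd(124, 23) = 1.
Back-substitute for Bézout coefficients:
  1 = 5 - 1×4
  ... = 23×(27) + 124×(-5)
Scale by 29: particular solution (783, -145); reduce m mod 124: (39, -7).
General solution: m = 39 + 124t, n = -7 - 23t for integer t.
101 ≤ 39 + 124t ≤ 1007 gives t ∈ [1, 7], which is 7 values.

7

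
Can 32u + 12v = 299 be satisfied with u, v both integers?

gcd(32, 12) = 4  (32 = 2*12 + 8, 12 = 1*8 + 4, 8 = 2*4).
4 does not divide 299 (remainder 3), so no integer solutions.

no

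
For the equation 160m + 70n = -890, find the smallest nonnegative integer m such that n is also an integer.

1

gcd(160, 70) = 10  (160 = 2*70 + 20, 70 = 3*20 + 10, 20 = 2*10).
10 divides -890, so solutions exist.
Back-substituting, 160*(-3) + 70*(7) = 10.
Scale by -890/10 = -89: (m₀, n₀) = (267, -623).
General solution: m = 267 + 7t, n = -623 - 16t for integer t.
m ≥ 0: smallest is 267 mod 7 = 1 (at t = -38), with n = -15.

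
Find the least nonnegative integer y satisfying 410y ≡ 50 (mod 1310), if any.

gcd(1310, 410):
  1310 = 3·410 + 80
  410 = 5·80 + 10
  80 = 8·10
so gcd(1310, 410) = 10.
10 divides 50, so solutions exist.
Back-substitute for Bézout coefficients:
  10 = 410 - 5·80
  ... = 410·(16) + 1310·(-5)
So 410·(16) ≡ 10 (mod 1310); multiply by 5: y ≡ 80 (mod 131).
Smallest nonnegative: y = 80 mod 131 = 80.

80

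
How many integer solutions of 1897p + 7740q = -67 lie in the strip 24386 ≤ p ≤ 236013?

27

gcd(7740, 1897) = 1.
By Bézout, 1897*(1273) + 7740*(-312) = 1.
Particular solution: (7589, -1860).
General solution: p = 7589 + 7740t, q = -1860 - 1897t for integer t.
24386 ≤ 7589 + 7740t ≤ 236013 gives t ∈ [3, 29], which is 27 values.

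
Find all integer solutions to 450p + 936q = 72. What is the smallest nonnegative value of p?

gcd(936, 450) = 18  (936 = 2×450 + 36, 450 = 12×36 + 18, 36 = 2×18).
18 divides 72, so solutions exist.
Back-substituting, 450×(25) + 936×(-12) = 18.
Scale by 72/18 = 4: (p₀, q₀) = (100, -48).
General solution: p = 100 + 52t, q = -48 - 25t for integer t.
p ≥ 0: smallest is 100 mod 52 = 48 (at t = -1), with q = -23.

48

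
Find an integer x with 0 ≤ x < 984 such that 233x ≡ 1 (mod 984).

gcd(984, 233) = 1.
By Bézout, 233·(473) + 984·(-112) = 1.
So 233·473 ≡ 1 (mod 984), and 473 mod 984 = 473.

473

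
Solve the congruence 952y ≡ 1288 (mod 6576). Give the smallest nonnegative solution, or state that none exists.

775

gcd(6576, 952) = 8  (6576 = 6×952 + 864, 952 = 1×864 + 88, 864 = 9×88 + 72, 88 = 1×72 + 16, 72 = 4×16 + 8, 16 = 2×8).
8 divides 1288, so solutions exist.
Back-substituting, 952×(-373) + 6576×(54) = 8.
So 952×(-373) ≡ 8 (mod 6576); multiply by 161: y ≡ -60053 (mod 822).
Smallest nonnegative: y = -60053 mod 822 = 775.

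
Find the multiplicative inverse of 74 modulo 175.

gcd(175, 74):
  175 = 2×74 + 27
  74 = 2×27 + 20
  27 = 1×20 + 7
  20 = 2×7 + 6
  7 = 1×6 + 1
  6 = 6×1
so gcd(175, 74) = 1.
Back-substitute for Bézout coefficients:
  1 = 7 - 1×6
  ... = 74×(-26) + 175×(11)
So 74×-26 ≡ 1 (mod 175), and -26 mod 175 = 149.

149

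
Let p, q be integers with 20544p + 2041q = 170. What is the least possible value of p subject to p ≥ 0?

gcd(20544, 2041) = 1  (20544 = 10*2041 + 134, 2041 = 15*134 + 31, 134 = 4*31 + 10, 31 = 3*10 + 1, 10 = 10*1).
1 divides 170, so solutions exist.
Back-substituting, 20544*(-198) + 2041*(1993) = 1.
Scale by 170/1 = 170: (p₀, q₀) = (-33660, 338810).
General solution: p = -33660 + 2041t, q = 338810 - 20544t for integer t.
p ≥ 0: smallest is -33660 mod 2041 = 1037 (at t = 17), with q = -10438.

1037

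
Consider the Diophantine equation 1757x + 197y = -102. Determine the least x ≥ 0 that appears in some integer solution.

gcd(1757, 197):
  1757 = 8·197 + 181
  197 = 1·181 + 16
  181 = 11·16 + 5
  16 = 3·5 + 1
  5 = 5·1
so gcd(1757, 197) = 1.
1 divides -102, so solutions exist.
Back-substitute for Bézout coefficients:
  1 = 16 - 3·5
  ... = 1757·(-37) + 197·(330)
Scale by -102/1 = -102: (x₀, y₀) = (3774, -33660).
General solution: x = 3774 + 197t, y = -33660 - 1757t for integer t.
x ≥ 0: smallest is 3774 mod 197 = 31 (at t = -19), with y = -277.

31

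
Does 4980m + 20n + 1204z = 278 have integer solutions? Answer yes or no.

gcd(4980, 20):
  4980 = 249*20
so gcd(4980, 20) = 20.
gcd(20, 1204) = 4.
4 does not divide 278 (remainder 2), so no integer solutions.

no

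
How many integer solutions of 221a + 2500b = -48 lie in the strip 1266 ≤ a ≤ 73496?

gcd(2500, 221) = 1  (2500 = 11·221 + 69, 221 = 3·69 + 14, 69 = 4·14 + 13, 14 = 1·13 + 1, 13 = 13·1).
Back-substituting, 221·(181) + 2500·(-16) = 1.
Scale by -48: particular solution (-8688, 768); reduce a mod 2500: (1312, -116).
General solution: a = 1312 + 2500t, b = -116 - 221t for integer t.
1266 ≤ 1312 + 2500t ≤ 73496 gives t ∈ [0, 28], which is 29 values.

29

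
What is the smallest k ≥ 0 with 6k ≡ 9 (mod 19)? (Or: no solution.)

11

gcd(19, 6) = 1.
1 divides 9, so solutions exist.
By Bézout, 6*(-3) + 19*(1) = 1.
So 6*(-3) ≡ 1 (mod 19); multiply by 9: k ≡ -27 (mod 19).
Smallest nonnegative: k = -27 mod 19 = 11.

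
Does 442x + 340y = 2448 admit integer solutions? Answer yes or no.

gcd(442, 340) = 34  (442 = 1·340 + 102, 340 = 3·102 + 34, 102 = 3·34).
34 divides 2448, so integer solutions exist.

yes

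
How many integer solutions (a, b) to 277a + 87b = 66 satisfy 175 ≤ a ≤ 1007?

10

gcd(277, 87) = 1  (277 = 3×87 + 16, 87 = 5×16 + 7, 16 = 2×7 + 2, 7 = 3×2 + 1, 2 = 2×1).
Back-substituting, 277×(-38) + 87×(121) = 1.
Scale by 66: particular solution (-2508, 7986); reduce a mod 87: (15, -47).
General solution: a = 15 + 87t, b = -47 - 277t for integer t.
175 ≤ 15 + 87t ≤ 1007 gives t ∈ [2, 11], which is 10 values.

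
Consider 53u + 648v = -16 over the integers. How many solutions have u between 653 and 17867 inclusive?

27

gcd(648, 53) = 1  (648 = 12*53 + 12, 53 = 4*12 + 5, 12 = 2*5 + 2, 5 = 2*2 + 1, 2 = 2*1).
Back-substituting, 53*(269) + 648*(-22) = 1.
Scale by -16: particular solution (-4304, 352); reduce u mod 648: (232, -19).
General solution: u = 232 + 648t, v = -19 - 53t for integer t.
653 ≤ 232 + 648t ≤ 17867 gives t ∈ [1, 27], which is 27 values.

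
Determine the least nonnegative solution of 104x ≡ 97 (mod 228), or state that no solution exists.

no solution

gcd(228, 104) = 4  (228 = 2*104 + 20, 104 = 5*20 + 4, 20 = 5*4).
4 does not divide 97, so the congruence has no solution.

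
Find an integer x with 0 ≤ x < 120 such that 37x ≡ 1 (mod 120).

gcd(120, 37):
  120 = 3*37 + 9
  37 = 4*9 + 1
  9 = 9*1
so gcd(120, 37) = 1.
Back-substitute for Bézout coefficients:
  1 = 37 - 4*9
  ... = 37*(13) + 120*(-4)
So 37*13 ≡ 1 (mod 120), and 13 mod 120 = 13.

13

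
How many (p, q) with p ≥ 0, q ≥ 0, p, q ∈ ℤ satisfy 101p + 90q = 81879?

9

gcd(101, 90) = 1  (101 = 1*90 + 11, 90 = 8*11 + 2, 11 = 5*2 + 1, 2 = 2*1).
Back-substituting, 101*(41) + 90*(-46) = 1.
Scale by 81879: one solution is (3357039, -3766434). Reduce p mod 90: (39, 866).
General: p = 39 + 90t, q = 866 - 101t.
p ≥ 0 ⇒ t ≥ 0; q ≥ 0 ⇒ t ≤ 8. So t ∈ [0, 8]: 9 solutions.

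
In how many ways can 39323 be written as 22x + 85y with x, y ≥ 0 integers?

21

gcd(85, 22):
  85 = 3·22 + 19
  22 = 1·19 + 3
  19 = 6·3 + 1
  3 = 3·1
so gcd(85, 22) = 1.
Back-substitute for Bézout coefficients:
  1 = 19 - 6·3
  ... = 22·(-27) + 85·(7)
Scale by 39323: one solution is (-1061721, 275261). Reduce x mod 85: (14, 459).
General: x = 14 + 85t, y = 459 - 22t.
x ≥ 0 ⇒ t ≥ 0; y ≥ 0 ⇒ t ≤ 20. So t ∈ [0, 20]: 21 solutions.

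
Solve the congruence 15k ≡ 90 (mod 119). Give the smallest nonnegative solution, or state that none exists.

gcd(119, 15) = 1  (119 = 7*15 + 14, 15 = 1*14 + 1, 14 = 14*1).
1 divides 90, so solutions exist.
Back-substituting, 15*(8) + 119*(-1) = 1.
So 15*(8) ≡ 1 (mod 119); multiply by 90: k ≡ 720 (mod 119).
Smallest nonnegative: k = 720 mod 119 = 6.

6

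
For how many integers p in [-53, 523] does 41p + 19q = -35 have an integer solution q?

30

gcd(41, 19) = 1.
By Bézout, 41×(-6) + 19×(13) = 1.
Particular solution: (1, -4).
General solution: p = 1 + 19t, q = -4 - 41t for integer t.
-53 ≤ 1 + 19t ≤ 523 gives t ∈ [-2, 27], which is 30 values.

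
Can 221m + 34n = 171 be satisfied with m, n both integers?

no

gcd(221, 34):
  221 = 6×34 + 17
  34 = 2×17
so gcd(221, 34) = 17.
17 does not divide 171 (remainder 1), so no integer solutions.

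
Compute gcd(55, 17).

gcd(55, 17):
  55 = 3×17 + 4
  17 = 4×4 + 1
  4 = 4×1
so gcd(55, 17) = 1.

1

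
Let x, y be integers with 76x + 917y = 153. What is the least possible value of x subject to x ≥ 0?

183

gcd(917, 76) = 1  (917 = 12×76 + 5, 76 = 15×5 + 1, 5 = 5×1).
1 divides 153, so solutions exist.
Back-substituting, 76×(181) + 917×(-15) = 1.
Scale by 153/1 = 153: (x₀, y₀) = (27693, -2295).
General solution: x = 27693 + 917t, y = -2295 - 76t for integer t.
x ≥ 0: smallest is 27693 mod 917 = 183 (at t = -30), with y = -15.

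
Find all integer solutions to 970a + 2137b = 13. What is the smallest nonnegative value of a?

1985

gcd(2137, 970):
  2137 = 2·970 + 197
  970 = 4·197 + 182
  197 = 1·182 + 15
  182 = 12·15 + 2
  15 = 7·2 + 1
  2 = 2·1
so gcd(2137, 970) = 1.
1 divides 13, so solutions exist.
Back-substitute for Bézout coefficients:
  1 = 15 - 7·2
  ... = 970·(-998) + 2137·(453)
Scale by 13/1 = 13: (a₀, b₀) = (-12974, 5889).
General solution: a = -12974 + 2137t, b = 5889 - 970t for integer t.
a ≥ 0: smallest is -12974 mod 2137 = 1985 (at t = 7), with b = -901.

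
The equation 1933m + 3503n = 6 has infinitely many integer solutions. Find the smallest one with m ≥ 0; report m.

1187

gcd(3503, 1933):
  3503 = 1×1933 + 1570
  1933 = 1×1570 + 363
  1570 = 4×363 + 118
  363 = 3×118 + 9
  118 = 13×9 + 1
  9 = 9×1
so gcd(3503, 1933) = 1.
1 divides 6, so solutions exist.
Back-substitute for Bézout coefficients:
  1 = 118 - 13×9
  ... = 1933×(-386) + 3503×(213)
Scale by 6/1 = 6: (m₀, n₀) = (-2316, 1278).
General solution: m = -2316 + 3503t, n = 1278 - 1933t for integer t.
m ≥ 0: smallest is -2316 mod 3503 = 1187 (at t = 1), with n = -655.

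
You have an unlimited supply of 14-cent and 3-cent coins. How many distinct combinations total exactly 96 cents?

Need nonnegative integers with 14j + 3k = 96.
gcd(14, 3) = 1, and 14·(-1) + 3·(5) = 1.
So (j₀, k₀) = (-96, 480); general j = -96 + 3t, k = 480 - 14t.
j ≥ 0 ⇒ t ≥ 32; k ≥ 0 ⇒ t ≤ 34. That's 3 values of t.

3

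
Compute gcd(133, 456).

gcd(456, 133) = 19  (456 = 3×133 + 57, 133 = 2×57 + 19, 57 = 3×19).

19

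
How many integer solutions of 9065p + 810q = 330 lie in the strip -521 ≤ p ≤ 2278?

18

gcd(9065, 810):
  9065 = 11×810 + 155
  810 = 5×155 + 35
  155 = 4×35 + 15
  35 = 2×15 + 5
  15 = 3×5
so gcd(9065, 810) = 5.
Back-substitute for Bézout coefficients:
  5 = 35 - 2×15
  ... = 9065×(-47) + 810×(526)
Scale by 66: particular solution (-3102, 34716); reduce p mod 162: (138, -1544).
General solution: p = 138 + 162t, q = -1544 - 1813t for integer t.
-521 ≤ 138 + 162t ≤ 2278 gives t ∈ [-4, 13], which is 18 values.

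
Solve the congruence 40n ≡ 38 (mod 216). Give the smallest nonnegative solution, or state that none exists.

gcd(216, 40) = 8  (216 = 5×40 + 16, 40 = 2×16 + 8, 16 = 2×8).
8 does not divide 38, so the congruence has no solution.

no solution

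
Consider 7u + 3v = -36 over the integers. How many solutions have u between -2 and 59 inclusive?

20

gcd(7, 3) = 1  (7 = 2*3 + 1, 3 = 3*1).
Back-substituting, 7*(1) + 3*(-2) = 1.
Scale by -36: particular solution (-36, 72); reduce u mod 3: (0, -12).
General solution: u = 0 + 3t, v = -12 - 7t for integer t.
-2 ≤ 0 + 3t ≤ 59 gives t ∈ [0, 19], which is 20 values.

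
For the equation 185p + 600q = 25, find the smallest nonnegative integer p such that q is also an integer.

gcd(600, 185) = 5  (600 = 3·185 + 45, 185 = 4·45 + 5, 45 = 9·5).
5 divides 25, so solutions exist.
Back-substituting, 185·(13) + 600·(-4) = 5.
Scale by 25/5 = 5: (p₀, q₀) = (65, -20).
General solution: p = 65 + 120t, q = -20 - 37t for integer t.
p ≥ 0: smallest is 65 mod 120 = 65 (at t = 0), with q = -20.

65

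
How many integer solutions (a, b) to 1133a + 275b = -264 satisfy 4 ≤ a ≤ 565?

22

gcd(1133, 275) = 11  (1133 = 4*275 + 33, 275 = 8*33 + 11, 33 = 3*11).
Back-substituting, 1133*(-8) + 275*(33) = 11.
Scale by -24: particular solution (192, -792); reduce a mod 25: (17, -71).
General solution: a = 17 + 25t, b = -71 - 103t for integer t.
4 ≤ 17 + 25t ≤ 565 gives t ∈ [0, 21], which is 22 values.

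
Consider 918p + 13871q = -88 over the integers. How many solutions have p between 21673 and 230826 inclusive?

gcd(13871, 918) = 1.
By Bézout, 918·(6180) + 13871·(-409) = 1.
Particular solution: (11000, -728).
General solution: p = 11000 + 13871t, q = -728 - 918t for integer t.
21673 ≤ 11000 + 13871t ≤ 230826 gives t ∈ [1, 15], which is 15 values.

15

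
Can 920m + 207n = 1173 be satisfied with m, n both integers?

gcd(920, 207) = 23  (920 = 4·207 + 92, 207 = 2·92 + 23, 92 = 4·23).
23 divides 1173, so integer solutions exist.

yes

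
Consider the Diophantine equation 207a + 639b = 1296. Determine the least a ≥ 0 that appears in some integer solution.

68

gcd(639, 207):
  639 = 3*207 + 18
  207 = 11*18 + 9
  18 = 2*9
so gcd(639, 207) = 9.
9 divides 1296, so solutions exist.
Back-substitute for Bézout coefficients:
  9 = 207 - 11*18
  ... = 207*(34) + 639*(-11)
Scale by 1296/9 = 144: (a₀, b₀) = (4896, -1584).
General solution: a = 4896 + 71t, b = -1584 - 23t for integer t.
a ≥ 0: smallest is 4896 mod 71 = 68 (at t = -68), with b = -20.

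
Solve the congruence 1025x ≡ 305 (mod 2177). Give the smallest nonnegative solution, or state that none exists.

gcd(2177, 1025) = 1  (2177 = 2*1025 + 127, 1025 = 8*127 + 9, 127 = 14*9 + 1, 9 = 9*1).
1 divides 305, so solutions exist.
Back-substituting, 1025*(-240) + 2177*(113) = 1.
So 1025*(-240) ≡ 1 (mod 2177); multiply by 305: x ≡ -73200 (mod 2177).
Smallest nonnegative: x = -73200 mod 2177 = 818.

818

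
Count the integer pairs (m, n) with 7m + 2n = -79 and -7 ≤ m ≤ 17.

13

gcd(7, 2) = 1  (7 = 3×2 + 1, 2 = 2×1).
Back-substituting, 7×(1) + 2×(-3) = 1.
Scale by -79: particular solution (-79, 237); reduce m mod 2: (1, -43).
General solution: m = 1 + 2t, n = -43 - 7t for integer t.
-7 ≤ 1 + 2t ≤ 17 gives t ∈ [-4, 8], which is 13 values.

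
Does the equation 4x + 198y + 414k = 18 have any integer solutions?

yes

gcd(198, 4) = 2  (198 = 49*4 + 2, 4 = 2*2).
gcd(2, 414) = 2.
2 divides 18, so integer solutions exist.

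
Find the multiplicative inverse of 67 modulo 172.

gcd(172, 67):
  172 = 2×67 + 38
  67 = 1×38 + 29
  38 = 1×29 + 9
  29 = 3×9 + 2
  9 = 4×2 + 1
  2 = 2×1
so gcd(172, 67) = 1.
Back-substitute for Bézout coefficients:
  1 = 9 - 4×2
  ... = 67×(-77) + 172×(30)
So 67×-77 ≡ 1 (mod 172), and -77 mod 172 = 95.

95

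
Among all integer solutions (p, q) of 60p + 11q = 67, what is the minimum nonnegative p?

gcd(60, 11):
  60 = 5·11 + 5
  11 = 2·5 + 1
  5 = 5·1
so gcd(60, 11) = 1.
1 divides 67, so solutions exist.
Back-substitute for Bézout coefficients:
  1 = 11 - 2·5
  ... = 60·(-2) + 11·(11)
Scale by 67/1 = 67: (p₀, q₀) = (-134, 737).
General solution: p = -134 + 11t, q = 737 - 60t for integer t.
p ≥ 0: smallest is -134 mod 11 = 9 (at t = 13), with q = -43.

9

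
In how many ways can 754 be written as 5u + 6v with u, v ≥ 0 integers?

25

gcd(6, 5) = 1.
By Bézout, 5·(-1) + 6·(1) = 1.
One solution: (2, 124).
General: u = 2 + 6t, v = 124 - 5t.
u ≥ 0 ⇒ t ≥ 0; v ≥ 0 ⇒ t ≤ 24. So t ∈ [0, 24]: 25 solutions.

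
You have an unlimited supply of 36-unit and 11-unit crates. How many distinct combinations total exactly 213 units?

Need nonnegative integers with 36j + 11k = 213.
gcd(36, 11) = 1, and 36·(4) + 11·(-13) = 1.
So (j₀, k₀) = (852, -2769); general j = 852 + 11t, k = -2769 - 36t.
j ≥ 0 ⇒ t ≥ -77; k ≥ 0 ⇒ t ≤ -77. That's 1 value of t.

1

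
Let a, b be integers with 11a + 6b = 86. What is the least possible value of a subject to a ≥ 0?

4

gcd(11, 6) = 1.
1 divides 86, so solutions exist.
By Bézout, 11×(-1) + 6×(2) = 1.
Scale by 86/1 = 86: (a₀, b₀) = (-86, 172).
General solution: a = -86 + 6t, b = 172 - 11t for integer t.
a ≥ 0: smallest is -86 mod 6 = 4 (at t = 15), with b = 7.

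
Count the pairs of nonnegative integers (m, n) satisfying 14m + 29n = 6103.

15

gcd(29, 14) = 1.
By Bézout, 14·(-2) + 29·(1) = 1.
One solution: (3, 209).
General: m = 3 + 29t, n = 209 - 14t.
m ≥ 0 ⇒ t ≥ 0; n ≥ 0 ⇒ t ≤ 14. So t ∈ [0, 14]: 15 solutions.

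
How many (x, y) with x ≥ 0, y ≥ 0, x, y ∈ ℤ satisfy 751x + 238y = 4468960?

25

gcd(751, 238) = 1.
By Bézout, 751·(-45) + 238·(142) = 1.
One solution: (136, 18348).
General: x = 136 + 238t, y = 18348 - 751t.
x ≥ 0 ⇒ t ≥ 0; y ≥ 0 ⇒ t ≤ 24. So t ∈ [0, 24]: 25 solutions.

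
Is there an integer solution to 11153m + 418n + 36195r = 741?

yes

gcd(11153, 418):
  11153 = 26·418 + 285
  418 = 1·285 + 133
  285 = 2·133 + 19
  133 = 7·19
so gcd(11153, 418) = 19.
gcd(19, 36195) = 19.
19 divides 741, so integer solutions exist.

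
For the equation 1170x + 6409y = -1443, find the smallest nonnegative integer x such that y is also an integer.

311

gcd(6409, 1170):
  6409 = 5*1170 + 559
  1170 = 2*559 + 52
  559 = 10*52 + 39
  52 = 1*39 + 13
  39 = 3*13
so gcd(6409, 1170) = 13.
13 divides -1443, so solutions exist.
Back-substitute for Bézout coefficients:
  13 = 52 - 1*39
  ... = 1170*(126) + 6409*(-23)
Scale by -1443/13 = -111: (x₀, y₀) = (-13986, 2553).
General solution: x = -13986 + 493t, y = 2553 - 90t for integer t.
x ≥ 0: smallest is -13986 mod 493 = 311 (at t = 29), with y = -57.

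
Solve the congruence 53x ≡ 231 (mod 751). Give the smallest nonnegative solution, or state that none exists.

gcd(751, 53) = 1  (751 = 14*53 + 9, 53 = 5*9 + 8, 9 = 1*8 + 1, 8 = 8*1).
1 divides 231, so solutions exist.
Back-substituting, 53*(-85) + 751*(6) = 1.
So 53*(-85) ≡ 1 (mod 751); multiply by 231: x ≡ -19635 (mod 751).
Smallest nonnegative: x = -19635 mod 751 = 642.

642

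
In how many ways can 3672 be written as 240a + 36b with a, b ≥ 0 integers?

6

gcd(240, 36) = 12.
By Bézout, 240·(-1) + 36·(7) = 12.
One solution: (0, 102).
General: a = 0 + 3t, b = 102 - 20t.
a ≥ 0 ⇒ t ≥ 0; b ≥ 0 ⇒ t ≤ 5. So t ∈ [0, 5]: 6 solutions.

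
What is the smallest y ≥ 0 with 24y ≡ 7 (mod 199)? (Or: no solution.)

191

gcd(199, 24):
  199 = 8×24 + 7
  24 = 3×7 + 3
  7 = 2×3 + 1
  3 = 3×1
so gcd(199, 24) = 1.
1 divides 7, so solutions exist.
Back-substitute for Bézout coefficients:
  1 = 7 - 2×3
  ... = 24×(-58) + 199×(7)
So 24×(-58) ≡ 1 (mod 199); multiply by 7: y ≡ -406 (mod 199).
Smallest nonnegative: y = -406 mod 199 = 191.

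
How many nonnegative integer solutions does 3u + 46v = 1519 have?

gcd(46, 3) = 1  (46 = 15×3 + 1, 3 = 3×1).
Back-substituting, 3×(-15) + 46×(1) = 1.
Scale by 1519: one solution is (-22785, 1519). Reduce u mod 46: (31, 31).
General: u = 31 + 46t, v = 31 - 3t.
u ≥ 0 ⇒ t ≥ 0; v ≥ 0 ⇒ t ≤ 10. So t ∈ [0, 10]: 11 solutions.

11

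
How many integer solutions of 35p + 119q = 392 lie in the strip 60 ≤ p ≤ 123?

4

gcd(119, 35) = 7  (119 = 3*35 + 14, 35 = 2*14 + 7, 14 = 2*7).
Back-substituting, 35*(7) + 119*(-2) = 7.
Scale by 56: particular solution (392, -112); reduce p mod 17: (1, 3).
General solution: p = 1 + 17t, q = 3 - 5t for integer t.
60 ≤ 1 + 17t ≤ 123 gives t ∈ [4, 7], which is 4 values.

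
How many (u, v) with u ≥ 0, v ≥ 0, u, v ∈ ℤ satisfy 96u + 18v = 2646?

gcd(96, 18):
  96 = 5×18 + 6
  18 = 3×6
so gcd(96, 18) = 6.
Back-substitute for Bézout coefficients:
  6 = 96 - 5×18
  ... = 96×(1) + 18×(-5)
Scale by 441: one solution is (441, -2205). Reduce u mod 3: (0, 147).
General: u = 0 + 3t, v = 147 - 16t.
u ≥ 0 ⇒ t ≥ 0; v ≥ 0 ⇒ t ≤ 9. So t ∈ [0, 9]: 10 solutions.

10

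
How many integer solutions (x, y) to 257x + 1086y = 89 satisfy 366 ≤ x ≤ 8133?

7

gcd(1086, 257) = 1.
By Bézout, 257×(131) + 1086×(-31) = 1.
Particular solution: (799, -189).
General solution: x = 799 + 1086t, y = -189 - 257t for integer t.
366 ≤ 799 + 1086t ≤ 8133 gives t ∈ [0, 6], which is 7 values.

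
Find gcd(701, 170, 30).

gcd(701, 170) = 1.
gcd(1, 30) = 1.

1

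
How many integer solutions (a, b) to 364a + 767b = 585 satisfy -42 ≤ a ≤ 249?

5

gcd(767, 364):
  767 = 2*364 + 39
  364 = 9*39 + 13
  39 = 3*13
so gcd(767, 364) = 13.
Back-substitute for Bézout coefficients:
  13 = 364 - 9*39
  ... = 364*(19) + 767*(-9)
Scale by 45: particular solution (855, -405); reduce a mod 59: (29, -13).
General solution: a = 29 + 59t, b = -13 - 28t for integer t.
-42 ≤ 29 + 59t ≤ 249 gives t ∈ [-1, 3], which is 5 values.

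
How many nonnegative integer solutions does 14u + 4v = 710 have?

gcd(14, 4) = 2  (14 = 3×4 + 2, 4 = 2×2).
Back-substituting, 14×(1) + 4×(-3) = 2.
Scale by 355: one solution is (355, -1065). Reduce u mod 2: (1, 174).
General: u = 1 + 2t, v = 174 - 7t.
u ≥ 0 ⇒ t ≥ 0; v ≥ 0 ⇒ t ≤ 24. So t ∈ [0, 24]: 25 solutions.

25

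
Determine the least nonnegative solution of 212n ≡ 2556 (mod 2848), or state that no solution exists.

gcd(2848, 212) = 4  (2848 = 13×212 + 92, 212 = 2×92 + 28, 92 = 3×28 + 8, 28 = 3×8 + 4, 8 = 2×4).
4 divides 2556, so solutions exist.
Back-substituting, 212×(309) + 2848×(-23) = 4.
So 212×(309) ≡ 4 (mod 2848); multiply by 639: n ≡ 197451 (mod 712).
Smallest nonnegative: n = 197451 mod 712 = 227.

227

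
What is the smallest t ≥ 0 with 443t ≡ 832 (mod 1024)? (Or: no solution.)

gcd(1024, 443) = 1  (1024 = 2*443 + 138, 443 = 3*138 + 29, 138 = 4*29 + 22, 29 = 1*22 + 7, 22 = 3*7 + 1, 7 = 7*1).
1 divides 832, so solutions exist.
Back-substituting, 443*(-141) + 1024*(61) = 1.
So 443*(-141) ≡ 1 (mod 1024); multiply by 832: t ≡ -117312 (mod 1024).
Smallest nonnegative: t = -117312 mod 1024 = 448.

448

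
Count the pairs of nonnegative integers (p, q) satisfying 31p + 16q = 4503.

9

gcd(31, 16):
  31 = 1·16 + 15
  16 = 1·15 + 1
  15 = 15·1
so gcd(31, 16) = 1.
Back-substitute for Bézout coefficients:
  1 = 16 - 1·15
  ... = 31·(-1) + 16·(2)
Scale by 4503: one solution is (-4503, 9006). Reduce p mod 16: (9, 264).
General: p = 9 + 16t, q = 264 - 31t.
p ≥ 0 ⇒ t ≥ 0; q ≥ 0 ⇒ t ≤ 8. So t ∈ [0, 8]: 9 solutions.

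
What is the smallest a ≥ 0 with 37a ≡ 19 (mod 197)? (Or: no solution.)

107

gcd(197, 37):
  197 = 5·37 + 12
  37 = 3·12 + 1
  12 = 12·1
so gcd(197, 37) = 1.
1 divides 19, so solutions exist.
Back-substitute for Bézout coefficients:
  1 = 37 - 3·12
  ... = 37·(16) + 197·(-3)
So 37·(16) ≡ 1 (mod 197); multiply by 19: a ≡ 304 (mod 197).
Smallest nonnegative: a = 304 mod 197 = 107.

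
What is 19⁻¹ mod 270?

gcd(270, 19) = 1.
By Bézout, 19*(-71) + 270*(5) = 1.
So 19*-71 ≡ 1 (mod 270), and -71 mod 270 = 199.

199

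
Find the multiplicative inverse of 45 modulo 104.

gcd(104, 45) = 1.
By Bézout, 45·(37) + 104·(-16) = 1.
So 45·37 ≡ 1 (mod 104), and 37 mod 104 = 37.

37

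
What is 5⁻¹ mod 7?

gcd(7, 5) = 1  (7 = 1×5 + 2, 5 = 2×2 + 1, 2 = 2×1).
Back-substituting, 5×(3) + 7×(-2) = 1.
So 5×3 ≡ 1 (mod 7), and 3 mod 7 = 3.

3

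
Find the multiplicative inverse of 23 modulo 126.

11

gcd(126, 23):
  126 = 5×23 + 11
  23 = 2×11 + 1
  11 = 11×1
so gcd(126, 23) = 1.
Back-substitute for Bézout coefficients:
  1 = 23 - 2×11
  ... = 23×(11) + 126×(-2)
So 23×11 ≡ 1 (mod 126), and 11 mod 126 = 11.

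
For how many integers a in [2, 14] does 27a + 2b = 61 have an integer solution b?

6

gcd(27, 2):
  27 = 13×2 + 1
  2 = 2×1
so gcd(27, 2) = 1.
Back-substitute for Bézout coefficients:
  1 = 27 - 13×2
  ... = 27×(1) + 2×(-13)
Scale by 61: particular solution (61, -793); reduce a mod 2: (1, 17).
General solution: a = 1 + 2t, b = 17 - 27t for integer t.
2 ≤ 1 + 2t ≤ 14 gives t ∈ [1, 6], which is 6 values.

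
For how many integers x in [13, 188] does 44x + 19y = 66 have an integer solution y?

9

gcd(44, 19) = 1.
By Bézout, 44·(-3) + 19·(7) = 1.
Particular solution: (11, -22).
General solution: x = 11 + 19t, y = -22 - 44t for integer t.
13 ≤ 11 + 19t ≤ 188 gives t ∈ [1, 9], which is 9 values.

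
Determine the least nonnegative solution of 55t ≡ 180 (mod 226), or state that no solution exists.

gcd(226, 55):
  226 = 4*55 + 6
  55 = 9*6 + 1
  6 = 6*1
so gcd(226, 55) = 1.
1 divides 180, so solutions exist.
Back-substitute for Bézout coefficients:
  1 = 55 - 9*6
  ... = 55*(37) + 226*(-9)
So 55*(37) ≡ 1 (mod 226); multiply by 180: t ≡ 6660 (mod 226).
Smallest nonnegative: t = 6660 mod 226 = 106.

106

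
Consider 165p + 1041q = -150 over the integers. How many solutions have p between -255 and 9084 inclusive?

27

gcd(1041, 165):
  1041 = 6·165 + 51
  165 = 3·51 + 12
  51 = 4·12 + 3
  12 = 4·3
so gcd(1041, 165) = 3.
Back-substitute for Bézout coefficients:
  3 = 51 - 4·12
  ... = 165·(-82) + 1041·(13)
Scale by -50: particular solution (4100, -650); reduce p mod 347: (283, -45).
General solution: p = 283 + 347t, q = -45 - 55t for integer t.
-255 ≤ 283 + 347t ≤ 9084 gives t ∈ [-1, 25], which is 27 values.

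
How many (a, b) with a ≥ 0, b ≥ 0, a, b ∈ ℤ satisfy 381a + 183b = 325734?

gcd(381, 183) = 3  (381 = 2×183 + 15, 183 = 12×15 + 3, 15 = 5×3).
Back-substituting, 381×(-12) + 183×(25) = 3.
Scale by 108578: one solution is (-1302936, 2714450). Reduce a mod 61: (24, 1730).
General: a = 24 + 61t, b = 1730 - 127t.
a ≥ 0 ⇒ t ≥ 0; b ≥ 0 ⇒ t ≤ 13. So t ∈ [0, 13]: 14 solutions.

14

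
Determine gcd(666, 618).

6

gcd(666, 618):
  666 = 1·618 + 48
  618 = 12·48 + 42
  48 = 1·42 + 6
  42 = 7·6
so gcd(666, 618) = 6.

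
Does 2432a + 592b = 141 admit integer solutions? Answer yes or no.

gcd(2432, 592):
  2432 = 4·592 + 64
  592 = 9·64 + 16
  64 = 4·16
so gcd(2432, 592) = 16.
16 does not divide 141 (remainder 13), so no integer solutions.

no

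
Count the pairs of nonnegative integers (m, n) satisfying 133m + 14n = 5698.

gcd(133, 14):
  133 = 9·14 + 7
  14 = 2·7
so gcd(133, 14) = 7.
Back-substitute for Bézout coefficients:
  7 = 133 - 9·14
  ... = 133·(1) + 14·(-9)
Scale by 814: one solution is (814, -7326). Reduce m mod 2: (0, 407).
General: m = 0 + 2t, n = 407 - 19t.
m ≥ 0 ⇒ t ≥ 0; n ≥ 0 ⇒ t ≤ 21. So t ∈ [0, 21]: 22 solutions.

22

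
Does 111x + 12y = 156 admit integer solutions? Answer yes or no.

gcd(111, 12) = 3  (111 = 9*12 + 3, 12 = 4*3).
3 divides 156, so integer solutions exist.

yes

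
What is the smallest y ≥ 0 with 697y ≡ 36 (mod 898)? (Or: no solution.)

804

gcd(898, 697):
  898 = 1×697 + 201
  697 = 3×201 + 94
  201 = 2×94 + 13
  94 = 7×13 + 3
  13 = 4×3 + 1
  3 = 3×1
so gcd(898, 697) = 1.
1 divides 36, so solutions exist.
Back-substitute for Bézout coefficients:
  1 = 13 - 4×3
  ... = 697×(-277) + 898×(215)
So 697×(-277) ≡ 1 (mod 898); multiply by 36: y ≡ -9972 (mod 898).
Smallest nonnegative: y = -9972 mod 898 = 804.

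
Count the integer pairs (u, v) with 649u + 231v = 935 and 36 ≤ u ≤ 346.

gcd(649, 231):
  649 = 2·231 + 187
  231 = 1·187 + 44
  187 = 4·44 + 11
  44 = 4·11
so gcd(649, 231) = 11.
Back-substitute for Bézout coefficients:
  11 = 187 - 4·44
  ... = 649·(5) + 231·(-14)
Scale by 85: particular solution (425, -1190); reduce u mod 21: (5, -10).
General solution: u = 5 + 21t, v = -10 - 59t for integer t.
36 ≤ 5 + 21t ≤ 346 gives t ∈ [2, 16], which is 15 values.

15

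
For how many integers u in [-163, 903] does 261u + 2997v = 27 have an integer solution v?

gcd(2997, 261):
  2997 = 11*261 + 126
  261 = 2*126 + 9
  126 = 14*9
so gcd(2997, 261) = 9.
Back-substitute for Bézout coefficients:
  9 = 261 - 2*126
  ... = 261*(23) + 2997*(-2)
Scale by 3: particular solution (69, -6); reduce u mod 333: (69, -6).
General solution: u = 69 + 333t, v = -6 - 29t for integer t.
-163 ≤ 69 + 333t ≤ 903 gives t ∈ [0, 2], which is 3 values.

3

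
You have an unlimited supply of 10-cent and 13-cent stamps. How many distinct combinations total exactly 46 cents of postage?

1

Need nonnegative integers with 10j + 13k = 46.
gcd(10, 13) = 1, and 10·(4) + 13·(-3) = 1.
So (j₀, k₀) = (184, -138); general j = 184 + 13t, k = -138 - 10t.
j ≥ 0 ⇒ t ≥ -14; k ≥ 0 ⇒ t ≤ -14. That's 1 value of t.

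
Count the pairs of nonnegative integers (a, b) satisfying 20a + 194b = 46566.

gcd(194, 20):
  194 = 9*20 + 14
  20 = 1*14 + 6
  14 = 2*6 + 2
  6 = 3*2
so gcd(194, 20) = 2.
Back-substitute for Bézout coefficients:
  2 = 14 - 2*6
  ... = 20*(-29) + 194*(3)
Scale by 23283: one solution is (-675207, 69849). Reduce a mod 97: (10, 239).
General: a = 10 + 97t, b = 239 - 10t.
a ≥ 0 ⇒ t ≥ 0; b ≥ 0 ⇒ t ≤ 23. So t ∈ [0, 23]: 24 solutions.

24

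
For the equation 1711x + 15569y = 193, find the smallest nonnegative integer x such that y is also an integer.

3012

gcd(15569, 1711):
  15569 = 9*1711 + 170
  1711 = 10*170 + 11
  170 = 15*11 + 5
  11 = 2*5 + 1
  5 = 5*1
so gcd(15569, 1711) = 1.
1 divides 193, so solutions exist.
Back-substitute for Bézout coefficients:
  1 = 11 - 2*5
  ... = 1711*(2839) + 15569*(-312)
Scale by 193/1 = 193: (x₀, y₀) = (547927, -60216).
General solution: x = 547927 + 15569t, y = -60216 - 1711t for integer t.
x ≥ 0: smallest is 547927 mod 15569 = 3012 (at t = -35), with y = -331.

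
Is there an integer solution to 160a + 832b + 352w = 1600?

gcd(832, 160):
  832 = 5×160 + 32
  160 = 5×32
so gcd(832, 160) = 32.
gcd(32, 352) = 32.
32 divides 1600, so integer solutions exist.

yes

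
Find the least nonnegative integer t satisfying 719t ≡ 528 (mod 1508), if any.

gcd(1508, 719):
  1508 = 2*719 + 70
  719 = 10*70 + 19
  70 = 3*19 + 13
  19 = 1*13 + 6
  13 = 2*6 + 1
  6 = 6*1
so gcd(1508, 719) = 1.
1 divides 528, so solutions exist.
Back-substitute for Bézout coefficients:
  1 = 13 - 2*6
  ... = 719*(-237) + 1508*(113)
So 719*(-237) ≡ 1 (mod 1508); multiply by 528: t ≡ -125136 (mod 1508).
Smallest nonnegative: t = -125136 mod 1508 = 28.

28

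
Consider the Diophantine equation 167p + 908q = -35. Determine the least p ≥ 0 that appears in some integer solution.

587

gcd(908, 167) = 1  (908 = 5·167 + 73, 167 = 2·73 + 21, 73 = 3·21 + 10, 21 = 2·10 + 1, 10 = 10·1).
1 divides -35, so solutions exist.
Back-substituting, 167·(87) + 908·(-16) = 1.
Scale by -35/1 = -35: (p₀, q₀) = (-3045, 560).
General solution: p = -3045 + 908t, q = 560 - 167t for integer t.
p ≥ 0: smallest is -3045 mod 908 = 587 (at t = 4), with q = -108.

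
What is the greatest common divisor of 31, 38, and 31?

1

gcd(38, 31):
  38 = 1×31 + 7
  31 = 4×7 + 3
  7 = 2×3 + 1
  3 = 3×1
so gcd(38, 31) = 1.
gcd(1, 31) = 1.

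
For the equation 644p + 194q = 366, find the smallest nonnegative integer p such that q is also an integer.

gcd(644, 194):
  644 = 3·194 + 62
  194 = 3·62 + 8
  62 = 7·8 + 6
  8 = 1·6 + 2
  6 = 3·2
so gcd(644, 194) = 2.
2 divides 366, so solutions exist.
Back-substitute for Bézout coefficients:
  2 = 8 - 1·6
  ... = 644·(-25) + 194·(83)
Scale by 366/2 = 183: (p₀, q₀) = (-4575, 15189).
General solution: p = -4575 + 97t, q = 15189 - 322t for integer t.
p ≥ 0: smallest is -4575 mod 97 = 81 (at t = 48), with q = -267.

81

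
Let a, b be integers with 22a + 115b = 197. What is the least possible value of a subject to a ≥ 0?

gcd(115, 22) = 1.
1 divides 197, so solutions exist.
By Bézout, 22·(-47) + 115·(9) = 1.
Scale by 197/1 = 197: (a₀, b₀) = (-9259, 1773).
General solution: a = -9259 + 115t, b = 1773 - 22t for integer t.
a ≥ 0: smallest is -9259 mod 115 = 56 (at t = 81), with b = -9.

56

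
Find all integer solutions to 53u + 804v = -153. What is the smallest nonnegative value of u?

gcd(804, 53) = 1.
1 divides -153, so solutions exist.
By Bézout, 53*(-91) + 804*(6) = 1.
Scale by -153/1 = -153: (u₀, v₀) = (13923, -918).
General solution: u = 13923 + 804t, v = -918 - 53t for integer t.
u ≥ 0: smallest is 13923 mod 804 = 255 (at t = -17), with v = -17.

255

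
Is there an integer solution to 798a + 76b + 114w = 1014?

no

gcd(798, 76) = 38  (798 = 10·76 + 38, 76 = 2·38).
gcd(38, 114) = 38.
38 does not divide 1014 (remainder 26), so no integer solutions.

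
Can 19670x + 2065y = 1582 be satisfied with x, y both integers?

gcd(19670, 2065):
  19670 = 9·2065 + 1085
  2065 = 1·1085 + 980
  1085 = 1·980 + 105
  980 = 9·105 + 35
  105 = 3·35
so gcd(19670, 2065) = 35.
35 does not divide 1582 (remainder 7), so no integer solutions.

no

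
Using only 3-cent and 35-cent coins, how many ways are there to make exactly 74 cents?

Need nonnegative integers with 3j + 35k = 74.
gcd(3, 35) = 1, and 3·(12) + 35·(-1) = 1.
So (j₀, k₀) = (888, -74); general j = 888 + 35t, k = -74 - 3t.
j ≥ 0 ⇒ t ≥ -25; k ≥ 0 ⇒ t ≤ -25. That's 1 value of t.

1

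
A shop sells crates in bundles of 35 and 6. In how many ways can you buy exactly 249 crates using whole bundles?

1

Need nonnegative integers with 35j + 6k = 249.
gcd(35, 6) = 1, and 35·(-1) + 6·(6) = 1.
So (j₀, k₀) = (-249, 1494); general j = -249 + 6t, k = 1494 - 35t.
j ≥ 0 ⇒ t ≥ 42; k ≥ 0 ⇒ t ≤ 42. That's 1 value of t.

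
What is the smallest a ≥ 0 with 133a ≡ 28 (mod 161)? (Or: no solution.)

22

gcd(161, 133) = 7.
7 divides 28, so solutions exist.
By Bézout, 133×(-6) + 161×(5) = 7.
So 133×(-6) ≡ 7 (mod 161); multiply by 4: a ≡ -24 (mod 23).
Smallest nonnegative: a = -24 mod 23 = 22.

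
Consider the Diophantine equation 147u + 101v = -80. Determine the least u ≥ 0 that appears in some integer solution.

gcd(147, 101) = 1.
1 divides -80, so solutions exist.
By Bézout, 147*(11) + 101*(-16) = 1.
Scale by -80/1 = -80: (u₀, v₀) = (-880, 1280).
General solution: u = -880 + 101t, v = 1280 - 147t for integer t.
u ≥ 0: smallest is -880 mod 101 = 29 (at t = 9), with v = -43.

29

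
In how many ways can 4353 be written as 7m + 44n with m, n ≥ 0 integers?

14

gcd(44, 7) = 1  (44 = 6·7 + 2, 7 = 3·2 + 1, 2 = 2·1).
Back-substituting, 7·(19) + 44·(-3) = 1.
Scale by 4353: one solution is (82707, -13059). Reduce m mod 44: (31, 94).
General: m = 31 + 44t, n = 94 - 7t.
m ≥ 0 ⇒ t ≥ 0; n ≥ 0 ⇒ t ≤ 13. So t ∈ [0, 13]: 14 solutions.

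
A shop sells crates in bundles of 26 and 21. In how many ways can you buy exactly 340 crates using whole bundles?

1

Need nonnegative integers with 26j + 21k = 340.
gcd(26, 21) = 1, and 26·(-4) + 21·(5) = 1.
So (j₀, k₀) = (-1360, 1700); general j = -1360 + 21t, k = 1700 - 26t.
j ≥ 0 ⇒ t ≥ 65; k ≥ 0 ⇒ t ≤ 65. That's 1 value of t.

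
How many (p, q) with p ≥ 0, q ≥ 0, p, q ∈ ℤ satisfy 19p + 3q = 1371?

gcd(19, 3) = 1  (19 = 6*3 + 1, 3 = 3*1).
Back-substituting, 19*(1) + 3*(-6) = 1.
Scale by 1371: one solution is (1371, -8226). Reduce p mod 3: (0, 457).
General: p = 0 + 3t, q = 457 - 19t.
p ≥ 0 ⇒ t ≥ 0; q ≥ 0 ⇒ t ≤ 24. So t ∈ [0, 24]: 25 solutions.

25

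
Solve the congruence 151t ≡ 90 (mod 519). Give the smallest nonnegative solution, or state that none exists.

279

gcd(519, 151) = 1  (519 = 3·151 + 66, 151 = 2·66 + 19, 66 = 3·19 + 9, 19 = 2·9 + 1, 9 = 9·1).
1 divides 90, so solutions exist.
Back-substituting, 151·(55) + 519·(-16) = 1.
So 151·(55) ≡ 1 (mod 519); multiply by 90: t ≡ 4950 (mod 519).
Smallest nonnegative: t = 4950 mod 519 = 279.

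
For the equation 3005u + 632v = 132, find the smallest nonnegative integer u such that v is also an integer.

gcd(3005, 632) = 1.
1 divides 132, so solutions exist.
By Bézout, 3005*(53) + 632*(-252) = 1.
Scale by 132/1 = 132: (u₀, v₀) = (6996, -33264).
General solution: u = 6996 + 632t, v = -33264 - 3005t for integer t.
u ≥ 0: smallest is 6996 mod 632 = 44 (at t = -11), with v = -209.

44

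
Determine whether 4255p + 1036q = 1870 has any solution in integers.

no

gcd(4255, 1036) = 37  (4255 = 4·1036 + 111, 1036 = 9·111 + 37, 111 = 3·37).
37 does not divide 1870 (remainder 20), so no integer solutions.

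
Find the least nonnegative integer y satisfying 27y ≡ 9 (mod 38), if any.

gcd(38, 27) = 1  (38 = 1·27 + 11, 27 = 2·11 + 5, 11 = 2·5 + 1, 5 = 5·1).
1 divides 9, so solutions exist.
Back-substituting, 27·(-7) + 38·(5) = 1.
So 27·(-7) ≡ 1 (mod 38); multiply by 9: y ≡ -63 (mod 38).
Smallest nonnegative: y = -63 mod 38 = 13.

13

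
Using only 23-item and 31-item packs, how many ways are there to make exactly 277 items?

Need nonnegative integers with 23j + 31k = 277.
gcd(23, 31) = 1, and 23·(-4) + 31·(3) = 1.
So (j₀, k₀) = (-1108, 831); general j = -1108 + 31t, k = 831 - 23t.
j ≥ 0 ⇒ t ≥ 36; k ≥ 0 ⇒ t ≤ 36. That's 1 value of t.

1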